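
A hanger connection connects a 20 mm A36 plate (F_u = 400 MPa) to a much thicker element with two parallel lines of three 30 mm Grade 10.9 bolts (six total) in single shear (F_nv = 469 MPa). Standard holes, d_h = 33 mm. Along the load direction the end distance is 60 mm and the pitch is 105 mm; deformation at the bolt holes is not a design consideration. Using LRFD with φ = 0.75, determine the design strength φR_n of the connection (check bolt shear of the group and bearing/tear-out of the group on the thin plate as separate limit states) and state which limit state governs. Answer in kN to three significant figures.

1490 kN (bolt shear governs)

Bolt shear: A_b = π·30²/4 = 706.9 mm²; R_n = 469 × 706.9 × 6 × 1 / 1000 = 1989 kN → 0.75 × 1989 = 1490 kN.
Bearing (1.5 l_c t F_u ≤ 3.0 d t F_u): upper limit = 3.0·30·20·400 / 1000 = 720 kN.
  Edge l_c = 60 − 33/2 = 43.5 → r_n = 522 kN; interior l_c = 105 − 33 = 72 → r_n = 720 kN.
  R_n,bearing = 2·522 + 4·720 = 3924 kN → 0.75 × 3924 = 2940 kN.
Bolt shear governs: 1490 kN.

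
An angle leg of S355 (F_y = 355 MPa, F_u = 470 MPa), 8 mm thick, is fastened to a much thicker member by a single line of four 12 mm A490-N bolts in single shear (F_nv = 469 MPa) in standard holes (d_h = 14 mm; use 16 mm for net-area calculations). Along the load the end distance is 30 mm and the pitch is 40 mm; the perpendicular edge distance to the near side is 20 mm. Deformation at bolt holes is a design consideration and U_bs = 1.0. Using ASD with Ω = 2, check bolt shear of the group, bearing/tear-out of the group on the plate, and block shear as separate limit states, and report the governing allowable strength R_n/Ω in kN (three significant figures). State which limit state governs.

106 kN (bolt shear governs)

Bolt shear: A_b = π·12²/4 = 113.1 mm²; R_n = 469 × 113.1 × 4 × 1 / 1000 = 212.2 kN → 212.2 / 2 = 106 kN.
Bearing: edge l_c = 23, r_n = 103.8 kN; interior l_c = 26, r_n = 108.3 kN; R_n = 103.8 + 3·108.3 = 428.6 kN → 214 kN.
Block shear: A_gv = 1200, A_nv = 752, A_nt = 96 mm²; R_n = min(0.6F_uA_nv, 0.6F_yA_gv) + U_bs·F_u·A_nt = 257.2 kN → 129 kN.
Bolt shear governs: 106 kN.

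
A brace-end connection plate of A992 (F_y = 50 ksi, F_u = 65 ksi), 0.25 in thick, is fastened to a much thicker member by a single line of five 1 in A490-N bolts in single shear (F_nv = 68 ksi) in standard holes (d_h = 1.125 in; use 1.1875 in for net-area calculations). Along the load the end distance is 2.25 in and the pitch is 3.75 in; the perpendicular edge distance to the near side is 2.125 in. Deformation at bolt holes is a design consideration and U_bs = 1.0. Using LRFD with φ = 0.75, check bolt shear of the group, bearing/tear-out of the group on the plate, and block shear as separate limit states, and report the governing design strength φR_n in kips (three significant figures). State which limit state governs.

106 kips (block shear governs)

Bolt shear: A_b = π·1²/4 = 0.7854 in²; R_n = 68 × 0.7854 × 5 × 1 = 267 kips → 0.75 × 267 = 200 kips.
Bearing: edge l_c = 1.688, r_n = 32.91 kips; interior l_c = 2.625, r_n = 39 kips; R_n = 32.91 + 4·39 = 188.9 kips → 142 kips.
Block shear: A_gv = 4.312, A_nv = 2.977, A_nt = 0.3828 in²; R_n = min(0.6F_uA_nv, 0.6F_yA_gv) + U_bs·F_u·A_nt = 141 kips → 106 kips.
Block shear governs: 106 kips.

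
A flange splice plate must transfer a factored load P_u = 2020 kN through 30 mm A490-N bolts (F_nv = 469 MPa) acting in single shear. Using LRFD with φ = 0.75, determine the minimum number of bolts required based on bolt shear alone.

A_b = π·30²/4 = 706.9 mm².
Per-bolt design strength φR_n = 0.75 × 469 × 706.9 × 1 / 1000 = 248.6 kN.
n ≥ 2020 / 248.6 = 8.124 → use 9 bolts.

9 bolts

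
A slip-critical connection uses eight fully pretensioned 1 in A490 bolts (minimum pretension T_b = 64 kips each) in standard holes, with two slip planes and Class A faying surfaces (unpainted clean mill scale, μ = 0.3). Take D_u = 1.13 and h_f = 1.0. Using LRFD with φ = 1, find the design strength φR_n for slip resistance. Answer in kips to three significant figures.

347 kips

R_n = μ · D_u · h_f · T_b · n_s · n_b = 0.3 × 1.13 × 1.0 × 64 × 2 × 8 = 347.1 kips.
Design strength φR_n = 1 × 347.1 = 347 kips.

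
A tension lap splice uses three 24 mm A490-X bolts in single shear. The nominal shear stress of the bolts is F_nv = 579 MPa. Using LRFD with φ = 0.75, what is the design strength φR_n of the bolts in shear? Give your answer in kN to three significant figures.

589 kN

A_b = π × 24² / 4 = 452.4 mm².
R_n = F_nv · A_b · n · n_s = 579 × 452.4 × 3 × 1 / 1000 = 785.8 kN.
Design strength φR_n = 0.75 × 785.8 = 589 kN.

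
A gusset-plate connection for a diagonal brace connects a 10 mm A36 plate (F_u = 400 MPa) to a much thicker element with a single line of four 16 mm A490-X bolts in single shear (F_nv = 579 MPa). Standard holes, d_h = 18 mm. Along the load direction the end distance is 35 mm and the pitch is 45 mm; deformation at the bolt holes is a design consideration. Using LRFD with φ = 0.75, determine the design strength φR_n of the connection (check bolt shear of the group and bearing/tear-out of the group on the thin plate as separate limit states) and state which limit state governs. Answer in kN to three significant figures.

Bolt shear: A_b = π·16²/4 = 201.1 mm²; R_n = 579 × 201.1 × 4 × 1 / 1000 = 465.7 kN → 0.75 × 465.7 = 349 kN.
Bearing (1.2 l_c t F_u ≤ 2.4 d t F_u): upper limit = 2.4·16·10·400 / 1000 = 153.6 kN.
  Edge l_c = 35 − 18/2 = 26 → r_n = 124.8 kN; interior l_c = 45 − 18 = 27 → r_n = 129.6 kN.
  R_n,bearing = 1·124.8 + 3·129.6 = 513.6 kN → 0.75 × 513.6 = 385 kN.
Bolt shear governs: 349 kN.

349 kN (bolt shear governs)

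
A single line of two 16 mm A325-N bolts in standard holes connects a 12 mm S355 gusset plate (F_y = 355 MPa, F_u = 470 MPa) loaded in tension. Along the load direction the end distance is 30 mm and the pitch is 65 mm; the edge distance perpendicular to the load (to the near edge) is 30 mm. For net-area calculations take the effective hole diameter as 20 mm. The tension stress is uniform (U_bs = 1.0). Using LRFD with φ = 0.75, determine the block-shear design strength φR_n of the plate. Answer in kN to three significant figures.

250 kN

Shear plane L_v = 30 + 1·65 = 95 mm; A_gv = 95 × 12 = 1140 mm².
A_nv = (95 − 1.5·20) × 12 = 780 mm².
A_nt = (30 − 0.5·20) × 12 = 240 mm².
0.6 F_u A_nv = 220 kN; 0.6 F_y A_gv = 242.8 kN → shear rupture governs the shear term.
R_n = 220 + 1.0 × 470 × 240 / 1000 = 332.8 kN.
Design strength φR_n = 0.75 × 332.8 = 250 kN.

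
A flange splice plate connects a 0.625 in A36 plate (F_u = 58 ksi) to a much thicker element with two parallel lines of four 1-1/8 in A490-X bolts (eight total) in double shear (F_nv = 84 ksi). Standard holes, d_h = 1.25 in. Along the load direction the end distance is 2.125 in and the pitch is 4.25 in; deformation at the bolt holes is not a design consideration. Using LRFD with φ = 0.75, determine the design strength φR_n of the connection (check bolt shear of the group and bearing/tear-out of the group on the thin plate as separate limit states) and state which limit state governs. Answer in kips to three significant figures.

Bolt shear: A_b = π·1.125²/4 = 0.994 in²; R_n = 84 × 0.994 × 8 × 2 = 1336 kips → 0.75 × 1336 = 1000 kips.
Bearing (1.5 l_c t F_u ≤ 3.0 d t F_u): upper limit = 3.0·1.125·0.625·58 = 122.3 kips.
  Edge l_c = 2.125 − 1.25/2 = 1.5 → r_n = 81.56 kips; interior l_c = 4.25 − 1.25 = 3 → r_n = 122.3 kips.
  R_n,bearing = 2·81.56 + 6·122.3 = 897.2 kips → 0.75 × 897.2 = 673 kips.
Bearing governs: 673 kips.

673 kips (bearing governs)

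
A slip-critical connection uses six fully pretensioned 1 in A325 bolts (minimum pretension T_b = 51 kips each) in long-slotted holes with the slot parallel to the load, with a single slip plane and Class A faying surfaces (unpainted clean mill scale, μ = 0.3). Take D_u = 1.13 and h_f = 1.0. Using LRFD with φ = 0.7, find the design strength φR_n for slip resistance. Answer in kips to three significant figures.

72.6 kips

R_n = μ · D_u · h_f · T_b · n_s · n_b = 0.3 × 1.13 × 1.0 × 51 × 1 × 6 = 103.7 kips.
Design strength φR_n = 0.7 × 103.7 = 72.6 kips.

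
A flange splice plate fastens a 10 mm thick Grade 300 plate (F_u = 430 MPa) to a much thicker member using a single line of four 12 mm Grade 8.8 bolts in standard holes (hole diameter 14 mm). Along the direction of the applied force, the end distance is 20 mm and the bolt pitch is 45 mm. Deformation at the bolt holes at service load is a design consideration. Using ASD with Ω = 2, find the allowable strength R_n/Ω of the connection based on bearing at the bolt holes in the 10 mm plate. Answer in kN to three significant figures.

Per bolt r_n = 1.2 l_c t F_u ≤ 2.4 d t F_u; upper limit = 2.4 × 12 × 10 × 430 / 1000 = 123.8 kN.
Edge bolt: l_c = 20 − 14/2 = 13 mm → 1.2 × 13 × 10 × 430 / 1000 = 67.08 → r_n = 67.08 kN.
Interior bolts: l_c = 45 − 14 = 31 mm → 1.2 × 31 × 10 × 430 / 1000 = 160 → r_n = 123.8 kN.
R_n = 1 × 67.08 + 3 × 123.8 = 438.6 kN.
Allowable strength R_n/Ω = 438.6 / 2 = 219 kN.

219 kN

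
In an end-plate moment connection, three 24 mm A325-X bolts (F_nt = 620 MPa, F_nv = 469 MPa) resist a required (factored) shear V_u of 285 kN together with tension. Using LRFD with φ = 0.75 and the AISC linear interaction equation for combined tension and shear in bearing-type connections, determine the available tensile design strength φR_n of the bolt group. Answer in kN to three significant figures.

444 kN

A_b = π·24²/4 = 452.4 mm²; f_rv = 285 × 1000 / (3 × 452.4) = 210 MPa.
F'_nt = 1.3 F_nt − (F_nt / φF_nv) f_rv = 1.3·620 − (620/(0.75·469))·210 = 435.9 MPa, capped at F_nt → F'_nt = 435.9 MPa.
R_n = F'_nt · A_b · n = 435.9 × 452.4 × 3 / 1000 = 591.5 kN.
Design strength φR_n = 0.75 × 591.5 = 444 kN.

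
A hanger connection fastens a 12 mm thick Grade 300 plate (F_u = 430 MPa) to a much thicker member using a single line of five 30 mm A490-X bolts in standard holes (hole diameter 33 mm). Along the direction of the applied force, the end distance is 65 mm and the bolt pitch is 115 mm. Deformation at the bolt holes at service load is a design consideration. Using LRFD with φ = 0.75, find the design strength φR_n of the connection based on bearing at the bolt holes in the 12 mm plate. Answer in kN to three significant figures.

Per bolt r_n = 1.2 l_c t F_u ≤ 2.4 d t F_u; upper limit = 2.4 × 30 × 12 × 430 / 1000 = 371.5 kN.
Edge bolt: l_c = 65 − 33/2 = 48.5 mm → 1.2 × 48.5 × 12 × 430 / 1000 = 300.3 → r_n = 300.3 kN.
Interior bolts: l_c = 115 − 33 = 82 mm → 1.2 × 82 × 12 × 430 / 1000 = 507.7 → r_n = 371.5 kN.
R_n = 1 × 300.3 + 4 × 371.5 = 1786 kN.
Design strength φR_n = 0.75 × 1786 = 1340 kN.

1340 kN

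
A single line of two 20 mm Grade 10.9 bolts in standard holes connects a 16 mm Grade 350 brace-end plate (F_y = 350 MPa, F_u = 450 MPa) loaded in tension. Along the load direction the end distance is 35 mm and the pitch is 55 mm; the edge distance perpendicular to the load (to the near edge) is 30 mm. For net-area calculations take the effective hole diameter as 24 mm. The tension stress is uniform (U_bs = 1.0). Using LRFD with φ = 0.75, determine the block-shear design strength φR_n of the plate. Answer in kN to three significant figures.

Shear plane L_v = 35 + 1·55 = 90 mm; A_gv = 90 × 16 = 1440 mm².
A_nv = (90 − 1.5·24) × 16 = 864 mm².
A_nt = (30 − 0.5·24) × 16 = 288 mm².
0.6 F_u A_nv = 233.3 kN; 0.6 F_y A_gv = 302.4 kN → shear rupture governs the shear term.
R_n = 233.3 + 1.0 × 450 × 288 / 1000 = 362.9 kN.
Design strength φR_n = 0.75 × 362.9 = 272 kN.

272 kN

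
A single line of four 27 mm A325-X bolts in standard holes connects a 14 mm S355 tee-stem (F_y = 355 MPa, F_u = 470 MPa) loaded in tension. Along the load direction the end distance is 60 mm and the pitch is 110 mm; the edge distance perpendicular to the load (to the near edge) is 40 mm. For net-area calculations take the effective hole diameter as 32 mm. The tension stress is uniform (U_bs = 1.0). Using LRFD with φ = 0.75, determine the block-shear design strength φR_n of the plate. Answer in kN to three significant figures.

942 kN

Shear plane L_v = 60 + 3·110 = 390 mm; A_gv = 390 × 14 = 5460 mm².
A_nv = (390 − 3.5·32) × 14 = 3892 mm².
A_nt = (40 − 0.5·32) × 14 = 336 mm².
0.6 F_u A_nv = 1098 kN; 0.6 F_y A_gv = 1163 kN → shear rupture governs the shear term.
R_n = 1098 + 1.0 × 470 × 336 / 1000 = 1255 kN.
Design strength φR_n = 0.75 × 1255 = 942 kN.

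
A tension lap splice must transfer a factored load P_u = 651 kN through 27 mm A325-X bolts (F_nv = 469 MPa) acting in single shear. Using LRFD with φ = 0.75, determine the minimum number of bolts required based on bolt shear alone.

A_b = π·27²/4 = 572.6 mm².
Per-bolt design strength φR_n = 0.75 × 469 × 572.6 × 1 / 1000 = 201.4 kN.
n ≥ 651 / 201.4 = 3.232 → use 4 bolts.

4 bolts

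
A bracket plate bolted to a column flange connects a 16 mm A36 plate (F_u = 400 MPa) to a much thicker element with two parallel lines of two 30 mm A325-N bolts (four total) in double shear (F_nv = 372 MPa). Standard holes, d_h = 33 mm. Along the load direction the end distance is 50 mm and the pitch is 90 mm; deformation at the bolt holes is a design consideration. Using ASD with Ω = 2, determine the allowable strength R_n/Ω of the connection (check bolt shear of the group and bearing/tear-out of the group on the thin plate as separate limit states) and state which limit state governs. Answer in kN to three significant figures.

Bolt shear: A_b = π·30²/4 = 706.9 mm²; R_n = 372 × 706.9 × 4 × 2 / 1000 = 2104 kN → 2104 / 2 = 1050 kN.
Bearing (1.2 l_c t F_u ≤ 2.4 d t F_u): upper limit = 2.4·30·16·400 / 1000 = 460.8 kN.
  Edge l_c = 50 − 33/2 = 33.5 → r_n = 257.3 kN; interior l_c = 90 − 33 = 57 → r_n = 437.8 kN.
  R_n,bearing = 2·257.3 + 2·437.8 = 1390 kN → 1390 / 2 = 695 kN.
Bearing governs: 695 kN.

695 kN (bearing governs)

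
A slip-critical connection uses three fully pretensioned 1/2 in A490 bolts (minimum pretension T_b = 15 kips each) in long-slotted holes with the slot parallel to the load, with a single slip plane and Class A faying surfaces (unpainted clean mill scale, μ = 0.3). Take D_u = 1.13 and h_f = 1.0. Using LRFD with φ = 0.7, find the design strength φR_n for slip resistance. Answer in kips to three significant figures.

10.7 kips

R_n = μ · D_u · h_f · T_b · n_s · n_b = 0.3 × 1.13 × 1.0 × 15 × 1 × 3 = 15.25 kips.
Design strength φR_n = 0.7 × 15.25 = 10.7 kips.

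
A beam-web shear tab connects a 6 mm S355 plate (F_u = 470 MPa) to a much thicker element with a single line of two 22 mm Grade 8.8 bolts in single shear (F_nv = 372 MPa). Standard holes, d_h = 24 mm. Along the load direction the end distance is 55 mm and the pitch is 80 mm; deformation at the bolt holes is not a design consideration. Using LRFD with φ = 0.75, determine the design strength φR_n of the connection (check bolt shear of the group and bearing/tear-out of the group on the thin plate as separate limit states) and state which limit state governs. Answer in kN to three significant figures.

Bolt shear: A_b = π·22²/4 = 380.1 mm²; R_n = 372 × 380.1 × 2 × 1 / 1000 = 282.8 kN → 0.75 × 282.8 = 212 kN.
Bearing (1.5 l_c t F_u ≤ 3.0 d t F_u): upper limit = 3.0·22·6·470 / 1000 = 186.1 kN.
  Edge l_c = 55 − 24/2 = 43 → r_n = 181.9 kN; interior l_c = 80 − 24 = 56 → r_n = 186.1 kN.
  R_n,bearing = 1·181.9 + 1·186.1 = 368 kN → 0.75 × 368 = 276 kN.
Bolt shear governs: 212 kN.

212 kN (bolt shear governs)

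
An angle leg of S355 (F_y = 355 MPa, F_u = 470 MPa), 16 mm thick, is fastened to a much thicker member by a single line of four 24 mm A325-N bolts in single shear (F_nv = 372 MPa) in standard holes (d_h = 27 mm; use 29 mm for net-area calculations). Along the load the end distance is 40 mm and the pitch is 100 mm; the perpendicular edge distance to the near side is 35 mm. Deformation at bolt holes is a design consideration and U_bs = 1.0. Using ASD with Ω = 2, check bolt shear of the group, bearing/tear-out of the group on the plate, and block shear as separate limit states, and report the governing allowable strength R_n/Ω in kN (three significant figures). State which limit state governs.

337 kN (bolt shear governs)

Bolt shear: A_b = π·24²/4 = 452.4 mm²; R_n = 372 × 452.4 × 4 × 1 / 1000 = 673.2 kN → 673.2 / 2 = 337 kN.
Bearing: edge l_c = 26.5, r_n = 239.1 kN; interior l_c = 73, r_n = 433.2 kN; R_n = 239.1 + 3·433.2 = 1539 kN → 769 kN.
Block shear: A_gv = 5440, A_nv = 3816, A_nt = 328 mm²; R_n = min(0.6F_uA_nv, 0.6F_yA_gv) + U_bs·F_u·A_nt = 1230 kN → 615 kN.
Bolt shear governs: 337 kN.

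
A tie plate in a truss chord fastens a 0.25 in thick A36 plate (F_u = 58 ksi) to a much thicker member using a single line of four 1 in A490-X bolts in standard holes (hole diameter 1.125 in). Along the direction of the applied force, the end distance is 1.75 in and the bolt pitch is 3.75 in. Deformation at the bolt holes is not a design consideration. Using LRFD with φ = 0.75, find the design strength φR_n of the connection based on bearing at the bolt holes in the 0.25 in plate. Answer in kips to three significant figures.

Per bolt r_n = 1.5 l_c t F_u ≤ 3.0 d t F_u; upper limit = 3.0 × 1 × 0.25 × 58 = 43.5 kips.
Edge bolt: l_c = 1.75 − 1.125/2 = 1.188 in → 1.5 × 1.188 × 0.25 × 58 = 25.83 → r_n = 25.83 kips.
Interior bolts: l_c = 3.75 − 1.125 = 2.625 in → 1.5 × 2.625 × 0.25 × 58 = 57.09 → r_n = 43.5 kips.
R_n = 1 × 25.83 + 3 × 43.5 = 156.3 kips.
Design strength φR_n = 0.75 × 156.3 = 117 kips.

117 kips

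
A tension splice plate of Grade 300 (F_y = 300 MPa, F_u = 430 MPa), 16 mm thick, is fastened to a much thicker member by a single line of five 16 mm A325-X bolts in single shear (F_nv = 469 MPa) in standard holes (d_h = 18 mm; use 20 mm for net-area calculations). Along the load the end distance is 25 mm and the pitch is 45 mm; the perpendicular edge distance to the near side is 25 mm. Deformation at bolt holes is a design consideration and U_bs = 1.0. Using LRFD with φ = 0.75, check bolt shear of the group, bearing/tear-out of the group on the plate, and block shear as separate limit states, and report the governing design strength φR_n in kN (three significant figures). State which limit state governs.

Bolt shear: A_b = π·16²/4 = 201.1 mm²; R_n = 469 × 201.1 × 5 × 1 / 1000 = 471.5 kN → 0.75 × 471.5 = 354 kN.
Bearing: edge l_c = 16, r_n = 132.1 kN; interior l_c = 27, r_n = 222.9 kN; R_n = 132.1 + 4·222.9 = 1024 kN → 768 kN.
Block shear: A_gv = 3280, A_nv = 1840, A_nt = 240 mm²; R_n = min(0.6F_uA_nv, 0.6F_yA_gv) + U_bs·F_u·A_nt = 577.9 kN → 433 kN.
Bolt shear governs: 354 kN.

354 kN (bolt shear governs)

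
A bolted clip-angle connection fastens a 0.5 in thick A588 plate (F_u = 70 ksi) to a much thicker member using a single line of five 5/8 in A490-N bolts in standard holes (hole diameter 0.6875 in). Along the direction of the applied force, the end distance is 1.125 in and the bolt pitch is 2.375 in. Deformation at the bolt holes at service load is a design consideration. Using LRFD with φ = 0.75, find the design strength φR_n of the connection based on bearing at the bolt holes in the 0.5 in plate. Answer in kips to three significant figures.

Per bolt r_n = 1.2 l_c t F_u ≤ 2.4 d t F_u; upper limit = 2.4 × 0.625 × 0.5 × 70 = 52.5 kips.
Edge bolt: l_c = 1.125 − 0.6875/2 = 0.7812 in → 1.2 × 0.7812 × 0.5 × 70 = 32.81 → r_n = 32.81 kips.
Interior bolts: l_c = 2.375 − 0.6875 = 1.688 in → 1.2 × 1.688 × 0.5 × 70 = 70.88 → r_n = 52.5 kips.
R_n = 1 × 32.81 + 4 × 52.5 = 242.8 kips.
Design strength φR_n = 0.75 × 242.8 = 182 kips.

182 kips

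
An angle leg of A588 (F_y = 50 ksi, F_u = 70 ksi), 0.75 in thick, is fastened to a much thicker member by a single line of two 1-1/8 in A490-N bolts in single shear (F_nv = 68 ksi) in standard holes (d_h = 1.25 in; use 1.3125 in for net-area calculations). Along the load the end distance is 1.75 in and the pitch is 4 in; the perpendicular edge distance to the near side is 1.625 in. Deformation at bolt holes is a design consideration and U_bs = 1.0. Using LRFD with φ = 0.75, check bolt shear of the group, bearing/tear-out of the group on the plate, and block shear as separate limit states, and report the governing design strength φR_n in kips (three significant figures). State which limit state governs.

Bolt shear: A_b = π·1.125²/4 = 0.994 in²; R_n = 68 × 0.994 × 2 × 1 = 135.2 kips → 0.75 × 135.2 = 101 kips.
Bearing: edge l_c = 1.125, r_n = 70.88 kips; interior l_c = 2.75, r_n = 141.8 kips; R_n = 70.88 + 1·141.8 = 212.6 kips → 159 kips.
Block shear: A_gv = 4.312, A_nv = 2.836, A_nt = 0.7266 in²; R_n = min(0.6F_uA_nv, 0.6F_yA_gv) + U_bs·F_u·A_nt = 170 kips → 127 kips.
Bolt shear governs: 101 kips.

101 kips (bolt shear governs)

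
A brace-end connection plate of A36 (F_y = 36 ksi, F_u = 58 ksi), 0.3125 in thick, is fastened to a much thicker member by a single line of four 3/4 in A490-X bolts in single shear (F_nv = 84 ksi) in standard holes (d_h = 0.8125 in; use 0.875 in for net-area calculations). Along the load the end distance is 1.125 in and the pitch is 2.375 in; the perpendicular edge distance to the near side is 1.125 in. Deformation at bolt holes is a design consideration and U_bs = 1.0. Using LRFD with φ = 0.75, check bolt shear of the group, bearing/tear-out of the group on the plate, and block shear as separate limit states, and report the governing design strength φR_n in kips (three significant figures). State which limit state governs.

51.1 kips (block shear governs)

Bolt shear: A_b = π·0.75²/4 = 0.4418 in²; R_n = 84 × 0.4418 × 4 × 1 = 148.4 kips → 0.75 × 148.4 = 111 kips.
Bearing: edge l_c = 0.7188, r_n = 15.63 kips; interior l_c = 1.562, r_n = 32.62 kips; R_n = 15.63 + 3·32.62 = 113.5 kips → 85.1 kips.
Block shear: A_gv = 2.578, A_nv = 1.621, A_nt = 0.2148 in²; R_n = min(0.6F_uA_nv, 0.6F_yA_gv) + U_bs·F_u·A_nt = 68.15 kips → 51.1 kips.
Block shear governs: 51.1 kips.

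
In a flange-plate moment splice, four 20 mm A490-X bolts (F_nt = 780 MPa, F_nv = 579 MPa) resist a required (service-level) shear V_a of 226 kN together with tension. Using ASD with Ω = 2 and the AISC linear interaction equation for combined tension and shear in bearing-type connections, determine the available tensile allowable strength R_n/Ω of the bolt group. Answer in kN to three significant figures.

A_b = π·20²/4 = 314.2 mm²; f_rv = 226 × 1000 / (4 × 314.2) = 179.8 MPa.
F'_nt = 1.3 F_nt − (Ω F_nt / F_nv) f_rv = 1.3·780 − (2·780/579)·179.8 = 529.4 MPa, capped at F_nt → F'_nt = 529.4 MPa.
R_n = F'_nt · A_b · n = 529.4 × 314.2 × 4 / 1000 = 665.3 kN.
Allowable strength R_n/Ω = 665.3 / 2 = 333 kN.

333 kN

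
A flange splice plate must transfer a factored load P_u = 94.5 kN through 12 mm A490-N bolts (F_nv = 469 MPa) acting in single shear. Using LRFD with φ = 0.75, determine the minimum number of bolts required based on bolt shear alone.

A_b = π·12²/4 = 113.1 mm².
Per-bolt design strength φR_n = 0.75 × 469 × 113.1 × 1 / 1000 = 39.78 kN.
n ≥ 94.5 / 39.78 = 2.375 → use 3 bolts.

3 bolts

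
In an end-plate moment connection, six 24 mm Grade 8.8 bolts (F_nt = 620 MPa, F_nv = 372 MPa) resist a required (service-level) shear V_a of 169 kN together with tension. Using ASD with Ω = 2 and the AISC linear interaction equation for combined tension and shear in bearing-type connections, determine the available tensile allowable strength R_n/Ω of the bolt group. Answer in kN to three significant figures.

812 kN

A_b = π·24²/4 = 452.4 mm²; f_rv = 169 × 1000 / (6 × 452.4) = 62.26 MPa.
F'_nt = 1.3 F_nt − (Ω F_nt / F_nv) f_rv = 1.3·620 − (2·620/372)·62.26 = 598.5 MPa, capped at F_nt → F'_nt = 598.5 MPa.
R_n = F'_nt · A_b · n = 598.5 × 452.4 × 6 / 1000 = 1624 kN.
Allowable strength R_n/Ω = 1624 / 2 = 812 kN.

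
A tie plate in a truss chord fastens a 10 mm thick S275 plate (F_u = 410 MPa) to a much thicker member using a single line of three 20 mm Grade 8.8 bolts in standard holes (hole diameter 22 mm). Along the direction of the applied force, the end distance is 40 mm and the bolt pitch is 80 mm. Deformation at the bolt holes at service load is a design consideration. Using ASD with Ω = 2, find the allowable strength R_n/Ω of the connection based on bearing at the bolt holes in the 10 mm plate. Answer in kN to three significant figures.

Per bolt r_n = 1.2 l_c t F_u ≤ 2.4 d t F_u; upper limit = 2.4 × 20 × 10 × 410 / 1000 = 196.8 kN.
Edge bolt: l_c = 40 − 22/2 = 29 mm → 1.2 × 29 × 10 × 410 / 1000 = 142.7 → r_n = 142.7 kN.
Interior bolts: l_c = 80 − 22 = 58 mm → 1.2 × 58 × 10 × 410 / 1000 = 285.4 → r_n = 196.8 kN.
R_n = 1 × 142.7 + 2 × 196.8 = 536.3 kN.
Allowable strength R_n/Ω = 536.3 / 2 = 268 kN.

268 kN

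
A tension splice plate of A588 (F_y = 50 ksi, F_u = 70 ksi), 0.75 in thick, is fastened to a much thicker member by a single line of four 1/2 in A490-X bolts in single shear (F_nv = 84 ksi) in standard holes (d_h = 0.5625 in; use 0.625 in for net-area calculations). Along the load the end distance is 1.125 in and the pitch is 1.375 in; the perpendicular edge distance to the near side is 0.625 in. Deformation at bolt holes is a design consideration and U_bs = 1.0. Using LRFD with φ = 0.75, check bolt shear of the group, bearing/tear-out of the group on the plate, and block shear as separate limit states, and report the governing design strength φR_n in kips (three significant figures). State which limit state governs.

49.5 kips (bolt shear governs)

Bolt shear: A_b = π·0.5²/4 = 0.1963 in²; R_n = 84 × 0.1963 × 4 × 1 = 65.97 kips → 0.75 × 65.97 = 49.5 kips.
Bearing: edge l_c = 0.8438, r_n = 53.16 kips; interior l_c = 0.8125, r_n = 51.19 kips; R_n = 53.16 + 3·51.19 = 206.7 kips → 155 kips.
Block shear: A_gv = 3.938, A_nv = 2.297, A_nt = 0.2344 in²; R_n = min(0.6F_uA_nv, 0.6F_yA_gv) + U_bs·F_u·A_nt = 112.9 kips → 84.7 kips.
Bolt shear governs: 49.5 kips.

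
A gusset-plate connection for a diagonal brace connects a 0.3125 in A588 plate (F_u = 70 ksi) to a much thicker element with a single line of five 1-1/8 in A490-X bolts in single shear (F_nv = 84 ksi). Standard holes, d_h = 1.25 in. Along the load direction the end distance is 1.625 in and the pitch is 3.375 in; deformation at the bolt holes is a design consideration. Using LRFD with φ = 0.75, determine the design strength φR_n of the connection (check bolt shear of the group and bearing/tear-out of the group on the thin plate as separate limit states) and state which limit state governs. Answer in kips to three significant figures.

Bolt shear: A_b = π·1.125²/4 = 0.994 in²; R_n = 84 × 0.994 × 5 × 1 = 417.5 kips → 0.75 × 417.5 = 313 kips.
Bearing (1.2 l_c t F_u ≤ 2.4 d t F_u): upper limit = 2.4·1.125·0.3125·70 = 59.06 kips.
  Edge l_c = 1.625 − 1.25/2 = 1 → r_n = 26.25 kips; interior l_c = 3.375 − 1.25 = 2.125 → r_n = 55.78 kips.
  R_n,bearing = 1·26.25 + 4·55.78 = 249.4 kips → 0.75 × 249.4 = 187 kips.
Bearing governs: 187 kips.

187 kips (bearing governs)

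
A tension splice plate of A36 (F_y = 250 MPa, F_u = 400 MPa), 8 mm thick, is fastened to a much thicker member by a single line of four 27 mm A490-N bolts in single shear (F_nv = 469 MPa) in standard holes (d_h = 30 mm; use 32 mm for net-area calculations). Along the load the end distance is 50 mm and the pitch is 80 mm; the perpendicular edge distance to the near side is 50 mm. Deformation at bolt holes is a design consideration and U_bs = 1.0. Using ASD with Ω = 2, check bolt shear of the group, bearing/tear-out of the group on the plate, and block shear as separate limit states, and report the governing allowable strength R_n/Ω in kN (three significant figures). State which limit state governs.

225 kN (block shear governs)

Bolt shear: A_b = π·27²/4 = 572.6 mm²; R_n = 469 × 572.6 × 4 × 1 / 1000 = 1074 kN → 1074 / 2 = 537 kN.
Bearing: edge l_c = 35, r_n = 134.4 kN; interior l_c = 50, r_n = 192 kN; R_n = 134.4 + 3·192 = 710.4 kN → 355 kN.
Block shear: A_gv = 2320, A_nv = 1424, A_nt = 272 mm²; R_n = min(0.6F_uA_nv, 0.6F_yA_gv) + U_bs·F_u·A_nt = 450.6 kN → 225 kN.
Block shear governs: 225 kN.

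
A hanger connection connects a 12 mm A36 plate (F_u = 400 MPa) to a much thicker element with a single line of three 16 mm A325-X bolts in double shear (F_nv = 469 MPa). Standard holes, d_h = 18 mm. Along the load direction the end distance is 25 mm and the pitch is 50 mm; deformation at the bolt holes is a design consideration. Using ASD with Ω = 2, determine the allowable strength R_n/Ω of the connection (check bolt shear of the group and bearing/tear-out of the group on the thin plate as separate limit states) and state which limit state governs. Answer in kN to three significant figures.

Bolt shear: A_b = π·16²/4 = 201.1 mm²; R_n = 469 × 201.1 × 3 × 2 / 1000 = 565.8 kN → 565.8 / 2 = 283 kN.
Bearing (1.2 l_c t F_u ≤ 2.4 d t F_u): upper limit = 2.4·16·12·400 / 1000 = 184.3 kN.
  Edge l_c = 25 − 18/2 = 16 → r_n = 92.16 kN; interior l_c = 50 − 18 = 32 → r_n = 184.3 kN.
  R_n,bearing = 1·92.16 + 2·184.3 = 460.8 kN → 460.8 / 2 = 230 kN.
Bearing governs: 230 kN.

230 kN (bearing governs)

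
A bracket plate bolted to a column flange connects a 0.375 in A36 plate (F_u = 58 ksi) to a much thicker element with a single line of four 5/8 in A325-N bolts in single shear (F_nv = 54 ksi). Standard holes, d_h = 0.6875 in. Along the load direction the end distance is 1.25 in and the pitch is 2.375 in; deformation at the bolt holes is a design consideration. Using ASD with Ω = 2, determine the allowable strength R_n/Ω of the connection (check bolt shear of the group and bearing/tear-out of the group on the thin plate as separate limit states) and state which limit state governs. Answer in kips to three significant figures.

33.1 kips (bolt shear governs)

Bolt shear: A_b = π·0.625²/4 = 0.3068 in²; R_n = 54 × 0.3068 × 4 × 1 = 66.27 kips → 66.27 / 2 = 33.1 kips.
Bearing (1.2 l_c t F_u ≤ 2.4 d t F_u): upper limit = 2.4·0.625·0.375·58 = 32.62 kips.
  Edge l_c = 1.25 − 0.6875/2 = 0.9062 → r_n = 23.65 kips; interior l_c = 2.375 − 0.6875 = 1.688 → r_n = 32.62 kips.
  R_n,bearing = 1·23.65 + 3·32.62 = 121.5 kips → 121.5 / 2 = 60.8 kips.
Bolt shear governs: 33.1 kips.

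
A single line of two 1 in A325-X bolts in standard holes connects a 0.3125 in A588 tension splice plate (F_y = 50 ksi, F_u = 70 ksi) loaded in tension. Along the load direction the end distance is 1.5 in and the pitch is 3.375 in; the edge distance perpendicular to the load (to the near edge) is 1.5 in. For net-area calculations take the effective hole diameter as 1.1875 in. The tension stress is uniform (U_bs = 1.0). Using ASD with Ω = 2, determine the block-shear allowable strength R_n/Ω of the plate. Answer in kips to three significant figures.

30.2 kips

Shear plane L_v = 1.5 + 1·3.375 = 4.875 in; A_gv = 4.875 × 0.3125 = 1.523 in².
A_nv = (4.875 − 1.5·1.1875) × 0.3125 = 0.9668 in².
A_nt = (1.5 − 0.5·1.1875) × 0.3125 = 0.2832 in².
0.6 F_u A_nv = 40.61 kips; 0.6 F_y A_gv = 45.7 kips → shear rupture governs the shear term.
R_n = 40.61 + 1.0 × 70 × 0.2832 = 60.43 kips.
Allowable strength R_n/Ω = 60.43 / 2 = 30.2 kips.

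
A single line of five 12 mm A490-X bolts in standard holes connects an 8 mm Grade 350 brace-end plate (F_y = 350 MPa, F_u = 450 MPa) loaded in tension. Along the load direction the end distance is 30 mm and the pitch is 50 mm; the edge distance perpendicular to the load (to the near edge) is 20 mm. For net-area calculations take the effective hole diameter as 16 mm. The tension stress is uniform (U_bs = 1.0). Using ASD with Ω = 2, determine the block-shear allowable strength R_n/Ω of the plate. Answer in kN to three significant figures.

192 kN

Shear plane L_v = 30 + 4·50 = 230 mm; A_gv = 230 × 8 = 1840 mm².
A_nv = (230 − 4.5·16) × 8 = 1264 mm².
A_nt = (20 − 0.5·16) × 8 = 96 mm².
0.6 F_u A_nv = 341.3 kN; 0.6 F_y A_gv = 386.4 kN → shear rupture governs the shear term.
R_n = 341.3 + 1.0 × 450 × 96 / 1000 = 384.5 kN.
Allowable strength R_n/Ω = 384.5 / 2 = 192 kN.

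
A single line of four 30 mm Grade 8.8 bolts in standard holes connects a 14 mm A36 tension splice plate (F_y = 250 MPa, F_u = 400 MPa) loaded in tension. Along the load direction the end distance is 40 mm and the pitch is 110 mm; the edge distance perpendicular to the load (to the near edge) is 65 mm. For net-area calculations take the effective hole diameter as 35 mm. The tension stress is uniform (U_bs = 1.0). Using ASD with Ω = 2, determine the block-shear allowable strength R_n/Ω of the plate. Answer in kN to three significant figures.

Shear plane L_v = 40 + 3·110 = 370 mm; A_gv = 370 × 14 = 5180 mm².
A_nv = (370 − 3.5·35) × 14 = 3465 mm².
A_nt = (65 − 0.5·35) × 14 = 665 mm².
0.6 F_u A_nv = 831.6 kN; 0.6 F_y A_gv = 777 kN → shear yielding governs the shear term.
R_n = 777 + 1.0 × 400 × 665 / 1000 = 1043 kN.
Allowable strength R_n/Ω = 1043 / 2 = 522 kN.

522 kN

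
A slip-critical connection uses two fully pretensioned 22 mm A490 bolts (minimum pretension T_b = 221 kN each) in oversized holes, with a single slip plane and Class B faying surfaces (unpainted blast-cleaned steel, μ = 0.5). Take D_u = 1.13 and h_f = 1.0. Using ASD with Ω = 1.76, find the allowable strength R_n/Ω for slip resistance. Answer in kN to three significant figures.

142 kN

R_n = μ · D_u · h_f · T_b · n_s · n_b = 0.5 × 1.13 × 1.0 × 221 × 1 × 2 = 249.7 kN.
Allowable strength R_n/Ω = 249.7 / 1.76 = 142 kN.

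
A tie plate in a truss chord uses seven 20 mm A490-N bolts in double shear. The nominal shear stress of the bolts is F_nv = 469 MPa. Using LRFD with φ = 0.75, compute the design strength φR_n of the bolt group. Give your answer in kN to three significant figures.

1550 kN

A_b = π × 20² / 4 = 314.2 mm².
R_n = F_nv · A_b · n · n_s = 469 × 314.2 × 7 × 2 / 1000 = 2063 kN.
Design strength φR_n = 0.75 × 2063 = 1550 kN.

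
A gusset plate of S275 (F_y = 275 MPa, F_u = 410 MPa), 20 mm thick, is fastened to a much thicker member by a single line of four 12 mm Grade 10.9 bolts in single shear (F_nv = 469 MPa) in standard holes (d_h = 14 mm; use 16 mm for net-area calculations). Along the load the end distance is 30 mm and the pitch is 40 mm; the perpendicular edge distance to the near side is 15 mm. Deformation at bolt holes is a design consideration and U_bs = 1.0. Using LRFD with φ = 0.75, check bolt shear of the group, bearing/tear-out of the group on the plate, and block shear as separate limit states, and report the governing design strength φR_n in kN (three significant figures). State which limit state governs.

Bolt shear: A_b = π·12²/4 = 113.1 mm²; R_n = 469 × 113.1 × 4 × 1 / 1000 = 212.2 kN → 0.75 × 212.2 = 159 kN.
Bearing: edge l_c = 23, r_n = 226.3 kN; interior l_c = 26, r_n = 236.2 kN; R_n = 226.3 + 3·236.2 = 934.8 kN → 701 kN.
Block shear: A_gv = 3000, A_nv = 1880, A_nt = 140 mm²; R_n = min(0.6F_uA_nv, 0.6F_yA_gv) + U_bs·F_u·A_nt = 519.9 kN → 390 kN.
Bolt shear governs: 159 kN.

159 kN (bolt shear governs)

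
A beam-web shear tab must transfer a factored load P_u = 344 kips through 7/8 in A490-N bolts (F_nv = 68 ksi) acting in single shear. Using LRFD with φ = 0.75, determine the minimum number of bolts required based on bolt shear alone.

12 bolts

A_b = π·0.875²/4 = 0.6013 in².
Per-bolt design strength φR_n = 0.75 × 68 × 0.6013 × 1 = 30.67 kips.
n ≥ 344 / 30.67 = 11.22 → use 12 bolts.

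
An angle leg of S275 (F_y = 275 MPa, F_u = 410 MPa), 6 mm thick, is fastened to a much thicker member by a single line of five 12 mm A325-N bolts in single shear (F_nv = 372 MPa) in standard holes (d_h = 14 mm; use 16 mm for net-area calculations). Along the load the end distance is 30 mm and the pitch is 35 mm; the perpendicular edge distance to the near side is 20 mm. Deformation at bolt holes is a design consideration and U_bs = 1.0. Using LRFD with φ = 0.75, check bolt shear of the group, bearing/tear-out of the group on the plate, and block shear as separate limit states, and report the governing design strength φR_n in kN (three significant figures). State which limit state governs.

Bolt shear: A_b = π·12²/4 = 113.1 mm²; R_n = 372 × 113.1 × 5 × 1 / 1000 = 210.4 kN → 0.75 × 210.4 = 158 kN.
Bearing: edge l_c = 23, r_n = 67.9 kN; interior l_c = 21, r_n = 61.99 kN; R_n = 67.9 + 4·61.99 = 315.9 kN → 237 kN.
Block shear: A_gv = 1020, A_nv = 588, A_nt = 72 mm²; R_n = min(0.6F_uA_nv, 0.6F_yA_gv) + U_bs·F_u·A_nt = 174.2 kN → 131 kN.
Block shear governs: 131 kN.

131 kN (block shear governs)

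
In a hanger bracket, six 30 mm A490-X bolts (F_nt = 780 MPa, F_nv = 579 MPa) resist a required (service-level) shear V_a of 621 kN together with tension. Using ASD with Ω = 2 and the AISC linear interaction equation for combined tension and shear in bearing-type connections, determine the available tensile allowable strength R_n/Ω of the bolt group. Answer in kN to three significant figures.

A_b = π·30²/4 = 706.9 mm²; f_rv = 621 × 1000 / (6 × 706.9) = 146.4 MPa.
F'_nt = 1.3 F_nt − (Ω F_nt / F_nv) f_rv = 1.3·780 − (2·780/579)·146.4 = 619.5 MPa, capped at F_nt → F'_nt = 619.5 MPa.
R_n = F'_nt · A_b · n = 619.5 × 706.9 × 6 / 1000 = 2627 kN.
Allowable strength R_n/Ω = 2627 / 2 = 1310 kN.

1310 kN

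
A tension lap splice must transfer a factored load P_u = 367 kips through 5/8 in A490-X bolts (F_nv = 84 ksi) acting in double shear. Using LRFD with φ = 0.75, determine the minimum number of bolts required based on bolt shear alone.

A_b = π·0.625²/4 = 0.3068 in².
Per-bolt design strength φR_n = 0.75 × 84 × 0.3068 × 2 = 38.66 kips.
n ≥ 367 / 38.66 = 9.494 → use 10 bolts.

10 bolts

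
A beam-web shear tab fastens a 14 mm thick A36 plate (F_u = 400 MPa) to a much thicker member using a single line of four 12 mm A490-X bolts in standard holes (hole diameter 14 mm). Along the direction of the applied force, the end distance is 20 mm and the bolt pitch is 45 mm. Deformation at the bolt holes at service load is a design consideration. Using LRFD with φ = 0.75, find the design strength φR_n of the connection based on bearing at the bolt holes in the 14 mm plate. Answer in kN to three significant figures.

428 kN

Per bolt r_n = 1.2 l_c t F_u ≤ 2.4 d t F_u; upper limit = 2.4 × 12 × 14 × 400 / 1000 = 161.3 kN.
Edge bolt: l_c = 20 − 14/2 = 13 mm → 1.2 × 13 × 14 × 400 / 1000 = 87.36 → r_n = 87.36 kN.
Interior bolts: l_c = 45 − 14 = 31 mm → 1.2 × 31 × 14 × 400 / 1000 = 208.3 → r_n = 161.3 kN.
R_n = 1 × 87.36 + 3 × 161.3 = 571.2 kN.
Design strength φR_n = 0.75 × 571.2 = 428 kN.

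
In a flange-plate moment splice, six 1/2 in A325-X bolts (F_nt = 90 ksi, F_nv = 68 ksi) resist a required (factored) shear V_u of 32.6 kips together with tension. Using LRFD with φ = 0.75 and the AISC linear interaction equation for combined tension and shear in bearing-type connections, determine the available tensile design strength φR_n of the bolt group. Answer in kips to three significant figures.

A_b = π·0.5²/4 = 0.1963 in²; f_rv = 32.6 / (6 × 0.1963) = 27.67 ksi.
F'_nt = 1.3 F_nt − (F_nt / φF_nv) f_rv = 1.3·90 − (90/(0.75·68))·27.67 = 68.17 ksi, capped at F_nt → F'_nt = 68.17 ksi.
R_n = F'_nt · A_b · n = 68.17 × 0.1963 × 6 = 80.31 kips.
Design strength φR_n = 0.75 × 80.31 = 60.2 kips.

60.2 kips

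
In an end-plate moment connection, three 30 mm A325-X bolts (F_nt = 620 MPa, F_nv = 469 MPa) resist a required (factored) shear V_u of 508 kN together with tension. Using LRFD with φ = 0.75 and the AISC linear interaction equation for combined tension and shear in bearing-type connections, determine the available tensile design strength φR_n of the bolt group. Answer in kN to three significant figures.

A_b = π·30²/4 = 706.9 mm²; f_rv = 508 × 1000 / (3 × 706.9) = 239.6 MPa.
F'_nt = 1.3 F_nt − (F_nt / φF_nv) f_rv = 1.3·620 − (620/(0.75·469))·239.6 = 383.8 MPa, capped at F_nt → F'_nt = 383.8 MPa.
R_n = F'_nt · A_b · n = 383.8 × 706.9 × 3 / 1000 = 813.8 kN.
Design strength φR_n = 0.75 × 813.8 = 610 kN.

610 kN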